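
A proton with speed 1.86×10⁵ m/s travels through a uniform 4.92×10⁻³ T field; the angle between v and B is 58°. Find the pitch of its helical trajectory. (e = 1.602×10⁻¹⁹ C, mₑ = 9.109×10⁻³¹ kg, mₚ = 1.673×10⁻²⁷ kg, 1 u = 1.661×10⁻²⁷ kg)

v∥ = v cosθ = 1.86×10⁵·cos58° ≈ 9.856×10⁴ m/s.
T = 2πm/(|q|B) = 2π(1.673×10⁻²⁷)/((1.602×10⁻¹⁹)(4.92×10⁻³)) ≈ 1.334×10⁻⁵ s.
pitch = v∥ T = (9.856×10⁴)(1.334×10⁻⁵) ≈ 1.31 m.

p ≈ 1.31 m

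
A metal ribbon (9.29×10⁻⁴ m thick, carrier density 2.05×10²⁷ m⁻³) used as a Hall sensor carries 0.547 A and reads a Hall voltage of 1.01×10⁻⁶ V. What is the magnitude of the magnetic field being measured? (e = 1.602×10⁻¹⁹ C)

From V_H = IB/(n e t), B = V_H n e t / I.
B = (1.01×10⁻⁶)(2.05×10²⁷)(1.602×10⁻¹⁹)(9.29×10⁻⁴)/0.547 ≈ 0.563 T.

B ≈ 0.563 T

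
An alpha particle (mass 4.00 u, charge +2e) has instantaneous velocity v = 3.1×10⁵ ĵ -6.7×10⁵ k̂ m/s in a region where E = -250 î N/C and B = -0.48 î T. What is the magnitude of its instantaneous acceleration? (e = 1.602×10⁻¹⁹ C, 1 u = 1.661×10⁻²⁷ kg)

|a| ≈ 1.71×10¹³ m/s²

v×B = (0, 3.22×10⁵, 1.49×10⁵) N/C.
E + v×B = (-250, 3.22×10⁵, 1.49×10⁵) N/C.
F = q(E + v×B) = (3.204×10⁻¹⁹ C)·(-250, 3.22×10⁵, 1.49×10⁵) = (-8.01×10⁻¹⁷, 1.03×10⁻¹³, 4.77×10⁻¹⁴) N.
|a| = |F|/m = 1.135×10⁻¹³/6.644×10⁻²⁷ ≈ 1.71×10¹³ m/s².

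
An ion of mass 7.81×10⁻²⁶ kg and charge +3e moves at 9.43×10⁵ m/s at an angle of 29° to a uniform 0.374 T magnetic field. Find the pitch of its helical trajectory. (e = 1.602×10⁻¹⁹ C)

p ≈ 2.25 m

v∥ = v cosθ = 9.43×10⁵·cos29° ≈ 8.248×10⁵ m/s.
T = 2πm/(|q|B) = 2π(7.81×10⁻²⁶)/((4.806×10⁻¹⁹)(0.374)) ≈ 2.730×10⁻⁶ s.
pitch = v∥ T = (8.248×10⁵)(2.730×10⁻⁶) ≈ 2.25 m.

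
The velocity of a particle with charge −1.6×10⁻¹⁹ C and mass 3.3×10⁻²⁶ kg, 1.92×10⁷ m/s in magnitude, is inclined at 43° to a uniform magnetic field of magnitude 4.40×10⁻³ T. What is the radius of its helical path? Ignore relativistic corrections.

r ≈ 614 m

v⊥ = v sinθ = 1.92×10⁷·sin43° ≈ 1.309×10⁷ m/s.
r = m v⊥/(|q|B) = (3.3×10⁻²⁶)(1.309×10⁷)/((1.6×10⁻¹⁹)(4.40×10⁻³)) ≈ 614 m.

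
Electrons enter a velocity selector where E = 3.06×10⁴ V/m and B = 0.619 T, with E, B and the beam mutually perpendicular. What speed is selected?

Straight-line motion ⇒ electric and magnetic forces cancel, so E = vB.
v = E/B = 3.06×10⁴/0.619 = 4.94×10⁴ m/s.

v = 4.94×10⁴ m/s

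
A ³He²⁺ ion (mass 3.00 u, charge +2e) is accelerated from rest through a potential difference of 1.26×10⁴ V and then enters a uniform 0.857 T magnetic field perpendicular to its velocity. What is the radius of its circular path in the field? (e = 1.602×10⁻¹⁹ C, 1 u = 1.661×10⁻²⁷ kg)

Acceleration: |q|V = ½mv² ⇒ v = √(2|q|V/m) = √(2·3.204×10⁻¹⁹·1.26×10⁴/4.983×10⁻²⁷) ≈ 1.273×10⁶ m/s.
In the field: r = mv/(|q|B) = (4.983×10⁻²⁷)(1.273×10⁶)/((3.204×10⁻¹⁹)(0.857)) ≈ 0.0231 m.

r ≈ 0.0231 m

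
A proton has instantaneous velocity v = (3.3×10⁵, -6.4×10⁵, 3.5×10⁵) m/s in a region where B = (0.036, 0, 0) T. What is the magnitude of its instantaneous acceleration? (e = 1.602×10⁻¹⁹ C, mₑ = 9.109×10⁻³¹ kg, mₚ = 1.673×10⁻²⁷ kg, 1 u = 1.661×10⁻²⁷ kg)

v×B = (0, 1.26×10⁴, 2.30×10⁴) N/C.
F = q v×B = (1.602×10⁻¹⁹ C)·(0, 1.26×10⁴, 2.30×10⁴) = (0, 2.02×10⁻¹⁵, 3.69×10⁻¹⁵) N.
|a| = |F|/m = 4.207×10⁻¹⁵/1.673×10⁻²⁷ ≈ 2.51×10¹² m/s².

|a| ≈ 2.51×10¹² m/s²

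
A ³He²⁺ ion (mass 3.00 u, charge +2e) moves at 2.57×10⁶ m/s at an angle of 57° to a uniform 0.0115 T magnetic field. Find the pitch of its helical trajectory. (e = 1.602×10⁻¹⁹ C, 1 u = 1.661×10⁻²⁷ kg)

v∥ = v cosθ = 2.57×10⁶·cos57° ≈ 1.400×10⁶ m/s.
T = 2πm/(|q|B) = 2π(4.983×10⁻²⁷)/((3.204×10⁻¹⁹)(0.0115)) ≈ 8.497×10⁻⁶ s.
pitch = v∥ T = (1.400×10⁶)(8.497×10⁻⁶) ≈ 11.9 m.

p ≈ 11.9 m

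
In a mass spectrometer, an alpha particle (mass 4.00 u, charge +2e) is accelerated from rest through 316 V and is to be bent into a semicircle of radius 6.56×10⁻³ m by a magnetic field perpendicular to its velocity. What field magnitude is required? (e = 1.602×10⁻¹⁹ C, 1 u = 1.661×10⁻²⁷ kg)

v = √(2|q|V/m) = √(2·3.204×10⁻¹⁹·316/6.644×10⁻²⁷) ≈ 1.746×10⁵ m/s.
B = mv/(|q|r) = (6.644×10⁻²⁷)(1.746×10⁵)/((3.204×10⁻¹⁹)(6.56×10⁻³)) ≈ 0.552 T.

B ≈ 0.552 T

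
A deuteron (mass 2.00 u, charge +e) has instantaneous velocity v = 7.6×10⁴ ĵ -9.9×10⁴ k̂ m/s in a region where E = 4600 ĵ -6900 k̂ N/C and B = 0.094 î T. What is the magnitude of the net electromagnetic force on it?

|F| ≈ 2.37×10⁻¹⁵ N

v×B = (0, -9310, -7140) N/C.
E + v×B = (0, -4710, -1.40×10⁴) N/C.
F = q(E + v×B) = (1.602×10⁻¹⁹ C)·(0, -4710, -1.40×10⁴) = (0, -7.54×10⁻¹⁶, -2.25×10⁻¹⁵) N.
|F| = 2.37×10⁻¹⁵ N.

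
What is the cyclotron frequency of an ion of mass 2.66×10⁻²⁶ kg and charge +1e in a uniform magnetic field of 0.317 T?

f ≈ 3.04×10⁵ Hz

f = |q|B/(2πm).
f = (1.602×10⁻¹⁹)(0.317)/(2π·2.66×10⁻²⁶) ≈ 3.04×10⁵ Hz.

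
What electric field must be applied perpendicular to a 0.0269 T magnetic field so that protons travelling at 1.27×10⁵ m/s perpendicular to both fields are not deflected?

For straight-line motion qE = qvB, so E = vB.
E = 1.27×10⁵ × 0.0269 = 3420 V/m.

E = 3420 V/m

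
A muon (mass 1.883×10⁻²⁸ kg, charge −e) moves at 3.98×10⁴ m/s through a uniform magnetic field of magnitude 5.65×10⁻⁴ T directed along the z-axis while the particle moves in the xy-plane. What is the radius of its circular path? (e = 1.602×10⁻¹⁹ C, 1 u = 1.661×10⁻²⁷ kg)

r ≈ 0.0828 m

The magnetic force provides the centripetal force: |q|vB = mv²/r.
r = mv/(|q|B) = (1.883×10⁻²⁸)(3.98×10⁴)/((1.602×10⁻¹⁹)(5.65×10⁻⁴)) ≈ 0.0828 m.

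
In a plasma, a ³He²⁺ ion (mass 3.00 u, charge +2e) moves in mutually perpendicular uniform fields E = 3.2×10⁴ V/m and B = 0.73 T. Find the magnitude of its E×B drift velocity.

v_d ≈ 4.4×10⁴ m/s

In crossed fields the guiding centre drifts at v_d = |E×B|/B² = E/B, independent of charge and mass.
v_d = 3.2×10⁴/0.73 = 4.4×10⁴ m/s.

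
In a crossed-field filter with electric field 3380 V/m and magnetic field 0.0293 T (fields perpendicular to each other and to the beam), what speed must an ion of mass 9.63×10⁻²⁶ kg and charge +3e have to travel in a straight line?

v = 1.15×10⁵ m/s

For undeflected motion the electric and magnetic forces balance: qE = qvB.
v = E/B = 3380/0.0293 = 1.15×10⁵ m/s.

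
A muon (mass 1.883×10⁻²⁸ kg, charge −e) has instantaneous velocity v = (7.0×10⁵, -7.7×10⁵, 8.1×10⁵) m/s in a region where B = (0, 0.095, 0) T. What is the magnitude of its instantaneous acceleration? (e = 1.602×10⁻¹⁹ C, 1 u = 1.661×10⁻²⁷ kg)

|a| ≈ 8.65×10¹³ m/s²

v×B = (-7.70×10⁴, 0, 6.65×10⁴) N/C.
F = q v×B = (−1.602×10⁻¹⁹ C)·(-7.70×10⁴, 0, 6.65×10⁴) = (1.23×10⁻¹⁴, 0, -1.07×10⁻¹⁴) N.
|a| = |F|/m = 1.629×10⁻¹⁴/1.883×10⁻²⁸ ≈ 8.65×10¹³ m/s².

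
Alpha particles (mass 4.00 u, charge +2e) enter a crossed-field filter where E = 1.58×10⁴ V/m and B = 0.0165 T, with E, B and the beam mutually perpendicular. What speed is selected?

v = 9.58×10⁵ m/s

Zero net Lorentz force requires |qE| = |q v×B|, i.e. E = vB.
v = E/B = 1.58×10⁴/0.0165 = 9.58×10⁵ m/s.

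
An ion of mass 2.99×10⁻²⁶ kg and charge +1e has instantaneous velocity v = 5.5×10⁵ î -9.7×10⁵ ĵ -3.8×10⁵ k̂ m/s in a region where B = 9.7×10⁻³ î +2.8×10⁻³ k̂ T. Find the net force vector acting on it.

v×B = (-2720, -5230, 9410) N/C.
F = q v×B = (1.602×10⁻¹⁹ C)·(-2720, -5230, 9410) = (-4.35×10⁻¹⁶, -8.37×10⁻¹⁶, 1.51×10⁻¹⁵) N.

F ≈ (-4.35×10⁻¹⁶, -8.37×10⁻¹⁶, 1.51×10⁻¹⁵) N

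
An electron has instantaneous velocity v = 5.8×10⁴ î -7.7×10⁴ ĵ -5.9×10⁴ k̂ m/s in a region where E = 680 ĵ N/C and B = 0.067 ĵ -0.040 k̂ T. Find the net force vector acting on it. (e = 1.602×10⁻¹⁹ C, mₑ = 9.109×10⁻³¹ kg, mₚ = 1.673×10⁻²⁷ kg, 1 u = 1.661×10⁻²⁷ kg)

F ≈ (-1.13×10⁻¹⁵, -4.81×10⁻¹⁶, -6.23×10⁻¹⁶) N

v×B = (7030, 2320, 3890) N/C.
E + v×B = (7030, 3000, 3890) N/C.
F = q(E + v×B) = (−1.602×10⁻¹⁹ C)·(7030, 3000, 3890) = (-1.13×10⁻¹⁵, -4.81×10⁻¹⁶, -6.23×10⁻¹⁶) N.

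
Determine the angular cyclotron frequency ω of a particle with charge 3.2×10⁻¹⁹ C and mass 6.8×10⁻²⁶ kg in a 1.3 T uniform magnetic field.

ω = |q|B/m.
ω = (3.2×10⁻¹⁹)(1.3)/6.8×10⁻²⁶ ≈ 6.1×10⁶ rad/s.

ω ≈ 6.1×10⁶ rad/s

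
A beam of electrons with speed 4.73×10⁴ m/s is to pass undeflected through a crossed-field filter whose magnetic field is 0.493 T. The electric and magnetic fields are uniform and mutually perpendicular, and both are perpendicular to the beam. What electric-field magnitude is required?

For straight-line motion qE = qvB, so E = vB.
E = 4.73×10⁴ × 0.493 = 2.33×10⁴ V/m.

E = 2.33×10⁴ V/m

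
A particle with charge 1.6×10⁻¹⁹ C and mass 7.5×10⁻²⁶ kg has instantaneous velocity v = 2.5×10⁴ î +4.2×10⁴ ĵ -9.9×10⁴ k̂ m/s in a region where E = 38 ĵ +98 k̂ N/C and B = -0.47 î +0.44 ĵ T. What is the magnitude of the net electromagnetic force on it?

v×B = (4.36×10⁴, 4.65×10⁴, 3.07×10⁴) N/C.
E + v×B = (4.36×10⁴, 4.66×10⁴, 3.08×10⁴) N/C.
F = q(E + v×B) = (1.6×10⁻¹⁹ C)·(4.36×10⁴, 4.66×10⁴, 3.08×10⁴) = (6.97×10⁻¹⁵, 7.45×10⁻¹⁵, 4.93×10⁻¹⁵) N.
|F| = 1.13×10⁻¹⁴ N.

|F| ≈ 1.13×10⁻¹⁴ N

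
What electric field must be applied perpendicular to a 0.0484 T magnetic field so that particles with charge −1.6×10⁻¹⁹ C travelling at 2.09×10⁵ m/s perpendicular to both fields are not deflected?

For straight-line motion qE = qvB, so E = vB.
E = 2.09×10⁵ × 0.0484 = 1.01×10⁴ V/m.

E = 1.01×10⁴ V/m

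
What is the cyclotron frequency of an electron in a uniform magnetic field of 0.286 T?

f ≈ 8.01×10⁹ Hz

f = |q|B/(2πm).
f = (1.602×10⁻¹⁹)(0.286)/(2π·9.109×10⁻³¹) ≈ 8.01×10⁹ Hz.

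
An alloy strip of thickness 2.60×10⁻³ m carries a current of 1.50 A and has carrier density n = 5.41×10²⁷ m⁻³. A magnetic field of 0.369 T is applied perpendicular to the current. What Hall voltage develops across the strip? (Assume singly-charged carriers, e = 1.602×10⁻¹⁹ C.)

V_H ≈ 2.46×10⁻⁷ V

V_H = IB/(n e t).
V_H = (1.50)(0.369)/((5.41×10²⁷)(1.602×10⁻¹⁹)(2.60×10⁻³)) ≈ 2.46×10⁻⁷ V.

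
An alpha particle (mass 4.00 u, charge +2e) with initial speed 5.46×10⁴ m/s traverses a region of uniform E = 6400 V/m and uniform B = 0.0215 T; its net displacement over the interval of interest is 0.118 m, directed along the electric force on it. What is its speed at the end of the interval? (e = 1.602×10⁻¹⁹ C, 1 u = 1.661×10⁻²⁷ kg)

v_f ≈ 2.75×10⁵ m/s

B does no work; ΔKE = |q|E d.
½mv_f² = ½mv₀² + |q|Ed = ½(6.644×10⁻²⁷)(5.46×10⁴)² + (3.204×10⁻¹⁹)(6400)(0.118) ≈ 9.903×10⁻¹⁸ J + 2.420×10⁻¹⁶ J ≈ 2.519×10⁻¹⁶ J.
v_f = √(2·2.519×10⁻¹⁶/6.644×10⁻²⁷) ≈ 2.75×10⁵ m/s.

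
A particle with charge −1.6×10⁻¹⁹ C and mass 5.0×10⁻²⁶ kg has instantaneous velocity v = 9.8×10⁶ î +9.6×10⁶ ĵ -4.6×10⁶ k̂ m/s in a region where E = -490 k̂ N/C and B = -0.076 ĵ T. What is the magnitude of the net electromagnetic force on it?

v×B = (-3.50×10⁵, 0, -7.45×10⁵) N/C.
E + v×B = (-3.50×10⁵, 0, -7.45×10⁵) N/C.
F = q(E + v×B) = (−1.6×10⁻¹⁹ C)·(-3.50×10⁵, 0, -7.45×10⁵) = (5.59×10⁻¹⁴, 0, 1.19×10⁻¹³) N.
|F| = 1.32×10⁻¹³ N.

|F| ≈ 1.32×10⁻¹³ N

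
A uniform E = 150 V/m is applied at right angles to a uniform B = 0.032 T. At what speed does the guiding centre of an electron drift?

v_d ≈ 4700 m/s

The E×B drift speed is v_d = E/B.
v_d = 150/0.032 = 4700 m/s.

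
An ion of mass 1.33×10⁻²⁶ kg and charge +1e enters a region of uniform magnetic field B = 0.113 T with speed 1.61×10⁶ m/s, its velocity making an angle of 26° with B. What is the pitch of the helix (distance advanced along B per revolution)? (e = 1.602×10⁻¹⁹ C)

v∥ = v cosθ = 1.61×10⁶·cos26° ≈ 1.447×10⁶ m/s.
T = 2πm/(|q|B) = 2π(1.33×10⁻²⁶)/((1.602×10⁻¹⁹)(0.113)) ≈ 4.616×10⁻⁶ s.
pitch = v∥ T = (1.447×10⁶)(4.616×10⁻⁶) ≈ 6.68 m.

p ≈ 6.68 m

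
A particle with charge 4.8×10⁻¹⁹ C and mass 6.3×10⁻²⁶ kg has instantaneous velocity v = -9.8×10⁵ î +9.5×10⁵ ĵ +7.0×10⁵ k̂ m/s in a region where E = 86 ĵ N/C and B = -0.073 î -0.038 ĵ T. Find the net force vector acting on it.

v×B = (2.66×10⁴, -5.11×10⁴, 1.07×10⁵) N/C.
E + v×B = (2.66×10⁴, -5.10×10⁴, 1.07×10⁵) N/C.
F = q(E + v×B) = (4.8×10⁻¹⁹ C)·(2.66×10⁴, -5.10×10⁴, 1.07×10⁵) = (1.28×10⁻¹⁴, -2.45×10⁻¹⁴, 5.12×10⁻¹⁴) N.

F ≈ (1.28×10⁻¹⁴, -2.45×10⁻¹⁴, 5.12×10⁻¹⁴) N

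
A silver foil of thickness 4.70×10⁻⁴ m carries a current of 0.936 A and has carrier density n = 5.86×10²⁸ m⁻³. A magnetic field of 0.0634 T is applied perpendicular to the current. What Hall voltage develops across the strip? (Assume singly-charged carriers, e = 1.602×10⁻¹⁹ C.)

V_H = IB/(n e t).
V_H = (0.936)(0.0634)/((5.86×10²⁸)(1.602×10⁻¹⁹)(4.70×10⁻⁴)) ≈ 1.34×10⁻⁸ V.

V_H ≈ 1.34×10⁻⁸ V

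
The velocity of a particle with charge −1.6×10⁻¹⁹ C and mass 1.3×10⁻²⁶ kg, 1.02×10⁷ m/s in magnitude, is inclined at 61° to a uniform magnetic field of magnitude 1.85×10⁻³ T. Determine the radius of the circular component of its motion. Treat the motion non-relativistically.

v⊥ = v sinθ = 1.02×10⁷·sin61° ≈ 8.921×10⁶ m/s.
r = m v⊥/(|q|B) = (1.3×10⁻²⁶)(8.921×10⁶)/((1.6×10⁻¹⁹)(1.85×10⁻³)) ≈ 392 m.

r ≈ 392 m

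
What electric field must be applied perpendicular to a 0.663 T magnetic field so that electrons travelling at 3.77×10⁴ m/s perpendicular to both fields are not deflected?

For straight-line motion qE = qvB, so E = vB.
E = 3.77×10⁴ × 0.663 = 2.50×10⁴ V/m.

E = 2.50×10⁴ V/m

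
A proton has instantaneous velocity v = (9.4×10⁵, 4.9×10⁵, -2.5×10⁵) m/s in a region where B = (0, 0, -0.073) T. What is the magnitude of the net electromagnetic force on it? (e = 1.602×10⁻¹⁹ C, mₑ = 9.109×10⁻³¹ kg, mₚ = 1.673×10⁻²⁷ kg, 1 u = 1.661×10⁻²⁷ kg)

|F| ≈ 1.24×10⁻¹⁴ N

v×B = (-3.58×10⁴, 6.86×10⁴, 0) N/C.
F = q v×B = (1.602×10⁻¹⁹ C)·(-3.58×10⁴, 6.86×10⁴, 0) = (-5.73×10⁻¹⁵, 1.10×10⁻¹⁴, 0) N.
|F| = 1.24×10⁻¹⁴ N.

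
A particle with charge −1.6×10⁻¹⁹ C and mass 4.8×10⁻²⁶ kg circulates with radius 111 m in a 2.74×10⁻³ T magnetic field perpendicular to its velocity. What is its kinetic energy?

v = |q|Br/m, then KE = ½mv² = (qBr)²/(2m).
v = (1.6×10⁻¹⁹)(2.74×10⁻³)(111)/4.8×10⁻²⁶ ≈ 1.014×10⁶ m/s.
KE = ½(4.8×10⁻²⁶)(1.014×10⁶)² ≈ 2.47×10⁻¹⁴ J.

KE ≈ 2.47×10⁻¹⁴ J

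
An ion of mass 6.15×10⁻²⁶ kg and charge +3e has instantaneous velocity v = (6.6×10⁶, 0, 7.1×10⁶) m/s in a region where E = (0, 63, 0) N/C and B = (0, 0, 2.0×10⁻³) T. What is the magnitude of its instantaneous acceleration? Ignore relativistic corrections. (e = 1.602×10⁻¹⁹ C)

|a| ≈ 1.03×10¹¹ m/s²

v×B = (0, -1.32×10⁴, 0) N/C.
E + v×B = (0, -1.31×10⁴, 0) N/C.
F = q(E + v×B) = (4.806×10⁻¹⁹ C)·(0, -1.31×10⁴, 0) = (0, -6.31×10⁻¹⁵, 0) N.
|a| = |F|/m = 6.314×10⁻¹⁵/6.15×10⁻²⁶ ≈ 1.03×10¹¹ m/s².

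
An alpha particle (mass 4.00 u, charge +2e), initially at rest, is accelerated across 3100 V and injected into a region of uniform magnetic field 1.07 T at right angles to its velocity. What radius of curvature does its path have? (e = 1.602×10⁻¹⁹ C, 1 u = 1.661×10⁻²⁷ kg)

r ≈ 0.0106 m

Acceleration: |q|V = ½mv² ⇒ v = √(2|q|V/m) = √(2·3.204×10⁻¹⁹·3100/6.644×10⁻²⁷) ≈ 5.468×10⁵ m/s.
In the field: r = mv/(|q|B) = (6.644×10⁻²⁷)(5.468×10⁵)/((3.204×10⁻¹⁹)(1.07)) ≈ 0.0106 m.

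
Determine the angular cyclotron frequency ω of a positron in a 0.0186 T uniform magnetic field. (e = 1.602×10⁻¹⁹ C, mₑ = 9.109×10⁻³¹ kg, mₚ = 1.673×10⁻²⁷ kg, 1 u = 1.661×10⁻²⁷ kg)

ω ≈ 3.27×10⁹ rad/s

ω = |q|B/m.
ω = (1.602×10⁻¹⁹)(0.0186)/9.109×10⁻³¹ ≈ 3.27×10⁹ rad/s.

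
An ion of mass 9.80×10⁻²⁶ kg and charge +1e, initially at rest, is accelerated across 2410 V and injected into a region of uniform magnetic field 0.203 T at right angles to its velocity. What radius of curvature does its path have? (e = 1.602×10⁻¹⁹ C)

Acceleration: |q|V = ½mv² ⇒ v = √(2|q|V/m) = √(2·1.602×10⁻¹⁹·2410/9.80×10⁻²⁶) ≈ 8.876×10⁴ m/s.
In the field: r = mv/(|q|B) = (9.80×10⁻²⁶)(8.876×10⁴)/((1.602×10⁻¹⁹)(0.203)) ≈ 0.267 m.

r ≈ 0.267 m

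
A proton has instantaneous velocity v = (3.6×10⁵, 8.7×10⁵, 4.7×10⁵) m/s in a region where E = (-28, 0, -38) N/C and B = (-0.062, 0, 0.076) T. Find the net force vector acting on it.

v×B = (6.61×10⁴, -5.65×10⁴, 5.39×10⁴) N/C.
E + v×B = (6.61×10⁴, -5.65×10⁴, 5.39×10⁴) N/C.
F = q(E + v×B) = (1.602×10⁻¹⁹ C)·(6.61×10⁴, -5.65×10⁴, 5.39×10⁴) = (1.06×10⁻¹⁴, -9.05×10⁻¹⁵, 8.64×10⁻¹⁵) N.

F ≈ (1.06×10⁻¹⁴, -9.05×10⁻¹⁵, 8.64×10⁻¹⁵) N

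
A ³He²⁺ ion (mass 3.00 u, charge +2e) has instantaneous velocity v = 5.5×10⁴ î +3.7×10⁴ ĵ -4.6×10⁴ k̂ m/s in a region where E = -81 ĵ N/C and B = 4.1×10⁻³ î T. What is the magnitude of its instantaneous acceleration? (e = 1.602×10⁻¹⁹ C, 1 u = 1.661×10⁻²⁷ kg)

|a| ≈ 1.99×10¹⁰ m/s²

v×B = (0, -189, -152) N/C.
E + v×B = (0, -270, -152) N/C.
F = q(E + v×B) = (3.204×10⁻¹⁹ C)·(0, -270, -152) = (0, -8.64×10⁻¹⁷, -4.86×10⁻¹⁷) N.
|a| = |F|/m = 9.912×10⁻¹⁷/4.983×10⁻²⁷ ≈ 1.99×10¹⁰ m/s².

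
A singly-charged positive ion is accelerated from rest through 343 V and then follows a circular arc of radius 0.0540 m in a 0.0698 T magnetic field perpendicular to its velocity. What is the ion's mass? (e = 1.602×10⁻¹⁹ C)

m ≈ 3.32×10⁻²⁷ kg

Combine |q|V = ½mv² and r = mv/(|q|B): eliminate v to get m = qB²r²/(2V).
m = (1.602×10⁻¹⁹)(0.0698)²(0.0540)²/(2·343) ≈ 3.32×10⁻²⁷ kg.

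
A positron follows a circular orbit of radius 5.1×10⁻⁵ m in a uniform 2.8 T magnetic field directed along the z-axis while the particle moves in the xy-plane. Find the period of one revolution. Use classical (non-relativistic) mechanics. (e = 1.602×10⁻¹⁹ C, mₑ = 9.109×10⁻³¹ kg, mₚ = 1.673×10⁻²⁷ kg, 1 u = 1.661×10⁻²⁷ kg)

T ≈ 1.3×10⁻¹¹ s

The cyclotron period depends only on m, q, B: T = 2πm/(|q|B).
T = 2π(9.109×10⁻³¹)/((1.602×10⁻¹⁹)(2.8)) ≈ 1.3×10⁻¹¹ s.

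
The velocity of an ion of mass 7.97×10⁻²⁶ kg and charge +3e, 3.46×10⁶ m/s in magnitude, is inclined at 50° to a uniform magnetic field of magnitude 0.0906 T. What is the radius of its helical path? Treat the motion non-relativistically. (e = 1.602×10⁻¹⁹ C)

r ≈ 4.85 m

v⊥ = v sinθ = 3.46×10⁶·sin50° ≈ 2.651×10⁶ m/s.
r = m v⊥/(|q|B) = (7.97×10⁻²⁶)(2.651×10⁶)/((4.806×10⁻¹⁹)(0.0906)) ≈ 4.85 m.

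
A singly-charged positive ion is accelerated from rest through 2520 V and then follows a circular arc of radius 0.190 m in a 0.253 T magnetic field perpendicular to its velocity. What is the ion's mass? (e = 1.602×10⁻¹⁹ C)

m ≈ 7.34×10⁻²⁶ kg

Combine |q|V = ½mv² and r = mv/(|q|B): eliminate v to get m = qB²r²/(2V).
m = (1.602×10⁻¹⁹)(0.253)²(0.190)²/(2·2520) ≈ 7.34×10⁻²⁶ kg.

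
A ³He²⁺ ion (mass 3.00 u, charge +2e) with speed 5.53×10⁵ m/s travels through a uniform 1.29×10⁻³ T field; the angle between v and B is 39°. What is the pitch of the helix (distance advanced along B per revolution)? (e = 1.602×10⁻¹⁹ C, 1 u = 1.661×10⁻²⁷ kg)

p ≈ 32.6 m

v∥ = v cosθ = 5.53×10⁵·cos39° ≈ 4.298×10⁵ m/s.
T = 2πm/(|q|B) = 2π(4.983×10⁻²⁷)/((3.204×10⁻¹⁹)(1.29×10⁻³)) ≈ 7.575×10⁻⁵ s.
pitch = v∥ T = (4.298×10⁵)(7.575×10⁻⁵) ≈ 32.6 m.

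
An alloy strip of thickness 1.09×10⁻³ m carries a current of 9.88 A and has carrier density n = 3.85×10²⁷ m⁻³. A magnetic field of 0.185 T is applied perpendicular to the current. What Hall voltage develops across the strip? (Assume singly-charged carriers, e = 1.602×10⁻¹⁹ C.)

V_H ≈ 2.72×10⁻⁶ V

V_H = IB/(n e t).
V_H = (9.88)(0.185)/((3.85×10²⁷)(1.602×10⁻¹⁹)(1.09×10⁻³)) ≈ 2.72×10⁻⁶ V.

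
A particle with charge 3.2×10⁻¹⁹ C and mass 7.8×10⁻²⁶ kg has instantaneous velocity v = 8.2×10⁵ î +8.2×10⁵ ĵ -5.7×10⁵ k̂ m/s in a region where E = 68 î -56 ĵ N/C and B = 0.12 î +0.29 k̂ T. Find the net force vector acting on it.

F ≈ (7.61×10⁻¹⁴, -9.80×10⁻¹⁴, -3.15×10⁻¹⁴) N

v×B = (2.38×10⁵, -3.06×10⁵, -9.84×10⁴) N/C.
E + v×B = (2.38×10⁵, -3.06×10⁵, -9.84×10⁴) N/C.
F = q(E + v×B) = (3.2×10⁻¹⁹ C)·(2.38×10⁵, -3.06×10⁵, -9.84×10⁴) = (7.61×10⁻¹⁴, -9.80×10⁻¹⁴, -3.15×10⁻¹⁴) N.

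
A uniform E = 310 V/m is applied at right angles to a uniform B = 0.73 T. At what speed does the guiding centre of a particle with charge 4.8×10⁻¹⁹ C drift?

The E×B drift speed is v_d = E/B.
v_d = 310/0.73 = 420 m/s.

v_d ≈ 420 m/s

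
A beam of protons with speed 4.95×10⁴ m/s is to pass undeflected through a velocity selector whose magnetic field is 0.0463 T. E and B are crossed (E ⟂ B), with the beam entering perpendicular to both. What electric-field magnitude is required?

For straight-line motion qE = qvB, so E = vB.
E = 4.95×10⁴ × 0.0463 = 2290 V/m.

E = 2290 V/m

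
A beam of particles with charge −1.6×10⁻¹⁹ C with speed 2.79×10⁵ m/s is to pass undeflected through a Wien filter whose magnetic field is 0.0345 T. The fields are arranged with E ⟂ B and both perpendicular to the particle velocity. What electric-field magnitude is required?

For straight-line motion qE = qvB, so E = vB.
E = 2.79×10⁵ × 0.0345 = 9630 V/m.

E = 9630 V/m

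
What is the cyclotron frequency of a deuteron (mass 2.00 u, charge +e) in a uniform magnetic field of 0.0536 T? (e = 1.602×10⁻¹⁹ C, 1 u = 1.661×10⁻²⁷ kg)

f = |q|B/(2πm).
f = (1.602×10⁻¹⁹)(0.0536)/(2π·3.322×10⁻²⁷) ≈ 4.11×10⁵ Hz.

f ≈ 4.11×10⁵ Hz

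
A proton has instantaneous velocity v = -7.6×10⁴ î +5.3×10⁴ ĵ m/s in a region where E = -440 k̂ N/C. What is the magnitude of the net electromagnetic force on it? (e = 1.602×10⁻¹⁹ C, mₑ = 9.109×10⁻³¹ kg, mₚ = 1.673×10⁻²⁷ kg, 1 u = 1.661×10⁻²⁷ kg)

Only an electric field acts, so F = qE = (1.602×10⁻¹⁹ C)·(0, 0, -440) = (0, 0, -7.05×10⁻¹⁷) N.
|F| = 7.05×10⁻¹⁷ N.

|F| ≈ 7.05×10⁻¹⁷ N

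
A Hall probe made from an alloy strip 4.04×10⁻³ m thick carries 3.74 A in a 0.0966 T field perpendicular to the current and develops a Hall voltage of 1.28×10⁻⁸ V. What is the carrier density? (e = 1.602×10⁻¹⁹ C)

n ≈ 4.36×10²⁸ m⁻³

From V_H = IB/(n e t), n = IB/(V_H e t).
n = (3.74)(0.0966)/((1.28×10⁻⁸)(1.602×10⁻¹⁹)(4.04×10⁻³)) ≈ 4.36×10²⁸ m⁻³.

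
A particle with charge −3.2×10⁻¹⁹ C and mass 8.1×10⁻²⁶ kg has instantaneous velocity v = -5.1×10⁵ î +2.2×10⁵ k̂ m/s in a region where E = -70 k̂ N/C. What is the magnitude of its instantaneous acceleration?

|a| ≈ 2.77×10⁸ m/s²

Only an electric field acts, so F = qE = (−3.2×10⁻¹⁹ C)·(0, 0, -70.0) = (0, 0, 2.24×10⁻¹⁷) N.
|a| = |F|/m = 2.240×10⁻¹⁷/8.1×10⁻²⁶ ≈ 2.77×10⁸ m/s².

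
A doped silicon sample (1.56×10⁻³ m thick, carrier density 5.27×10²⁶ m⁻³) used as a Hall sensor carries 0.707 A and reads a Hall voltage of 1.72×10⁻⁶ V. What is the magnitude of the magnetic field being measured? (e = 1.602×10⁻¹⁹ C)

From V_H = IB/(n e t), B = V_H n e t / I.
B = (1.72×10⁻⁶)(5.27×10²⁶)(1.602×10⁻¹⁹)(1.56×10⁻³)/0.707 ≈ 0.320 T.

B ≈ 0.320 T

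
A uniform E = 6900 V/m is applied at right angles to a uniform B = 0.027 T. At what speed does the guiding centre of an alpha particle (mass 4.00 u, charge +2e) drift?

v_d ≈ 2.6×10⁵ m/s

The steady drift has the magnetic force balancing the electric force, so v_d = E/B.
v_d = 6900/0.027 = 2.6×10⁵ m/s.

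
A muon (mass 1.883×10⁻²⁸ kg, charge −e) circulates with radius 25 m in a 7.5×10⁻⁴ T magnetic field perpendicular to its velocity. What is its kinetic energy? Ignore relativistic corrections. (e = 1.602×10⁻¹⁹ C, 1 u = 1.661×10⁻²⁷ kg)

v = |q|Br/m, then KE = ½mv² = (qBr)²/(2m).
v = (1.602×10⁻¹⁹)(7.5×10⁻⁴)(25)/1.883×10⁻²⁸ ≈ 1.595×10⁷ m/s.
KE = ½(1.883×10⁻²⁸)(1.595×10⁷)² ≈ 2.4×10⁻¹⁴ J.

KE ≈ 2.4×10⁻¹⁴ J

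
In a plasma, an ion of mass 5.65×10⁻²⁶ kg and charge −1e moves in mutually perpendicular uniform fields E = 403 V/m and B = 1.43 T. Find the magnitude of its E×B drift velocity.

v_d ≈ 282 m/s

The steady drift has the magnetic force balancing the electric force, so v_d = E/B.
v_d = 403/1.43 = 282 m/s.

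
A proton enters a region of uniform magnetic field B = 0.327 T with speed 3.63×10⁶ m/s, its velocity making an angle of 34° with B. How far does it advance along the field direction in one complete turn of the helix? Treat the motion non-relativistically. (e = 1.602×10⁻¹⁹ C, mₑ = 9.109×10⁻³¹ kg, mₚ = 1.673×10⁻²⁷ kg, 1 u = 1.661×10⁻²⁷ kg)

v∥ = v cosθ = 3.63×10⁶·cos34° ≈ 3.009×10⁶ m/s.
T = 2πm/(|q|B) = 2π(1.673×10⁻²⁷)/((1.602×10⁻¹⁹)(0.327)) ≈ 2.007×10⁻⁷ s.
pitch = v∥ T = (3.009×10⁶)(2.007×10⁻⁷) ≈ 0.604 m.

p ≈ 0.604 m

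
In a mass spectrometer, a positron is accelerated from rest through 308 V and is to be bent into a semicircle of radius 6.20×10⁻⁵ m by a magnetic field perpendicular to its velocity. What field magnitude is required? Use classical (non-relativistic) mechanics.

B ≈ 0.955 T

v = √(2|q|V/m) = √(2·1.602×10⁻¹⁹·308/9.109×10⁻³¹) ≈ 1.041×10⁷ m/s.
B = mv/(|q|r) = (9.109×10⁻³¹)(1.041×10⁷)/((1.602×10⁻¹⁹)(6.20×10⁻⁵)) ≈ 0.955 T.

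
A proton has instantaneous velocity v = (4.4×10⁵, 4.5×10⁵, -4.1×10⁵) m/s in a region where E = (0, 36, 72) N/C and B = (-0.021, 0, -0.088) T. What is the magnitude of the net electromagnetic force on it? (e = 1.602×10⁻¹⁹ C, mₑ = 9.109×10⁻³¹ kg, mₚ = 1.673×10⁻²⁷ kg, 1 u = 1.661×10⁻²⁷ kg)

v×B = (-3.96×10⁴, 4.73×10⁴, 9450) N/C.
E + v×B = (-3.96×10⁴, 4.74×10⁴, 9520) N/C.
F = q(E + v×B) = (1.602×10⁻¹⁹ C)·(-3.96×10⁴, 4.74×10⁴, 9520) = (-6.34×10⁻¹⁵, 7.59×10⁻¹⁵, 1.53×10⁻¹⁵) N.
|F| = 1.00×10⁻¹⁴ N.

|F| ≈ 1.00×10⁻¹⁴ N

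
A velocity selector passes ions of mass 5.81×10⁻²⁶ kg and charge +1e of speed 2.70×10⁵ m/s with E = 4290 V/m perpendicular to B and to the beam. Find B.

B = 0.0159 T

Balance of forces in the selector: qE = qvB ⇒ B = E/v.
B = 4290/2.70×10⁵ = 0.0159 T.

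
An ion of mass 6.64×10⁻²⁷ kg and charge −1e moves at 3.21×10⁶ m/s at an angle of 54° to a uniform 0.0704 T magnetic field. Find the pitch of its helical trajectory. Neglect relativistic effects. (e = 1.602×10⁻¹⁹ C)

v∥ = v cosθ = 3.21×10⁶·cos54° ≈ 1.887×10⁶ m/s.
T = 2πm/(|q|B) = 2π(6.64×10⁻²⁷)/((1.602×10⁻¹⁹)(0.0704)) ≈ 3.699×10⁻⁶ s.
pitch = v∥ T = (1.887×10⁶)(3.699×10⁻⁶) ≈ 6.98 m.

p ≈ 6.98 m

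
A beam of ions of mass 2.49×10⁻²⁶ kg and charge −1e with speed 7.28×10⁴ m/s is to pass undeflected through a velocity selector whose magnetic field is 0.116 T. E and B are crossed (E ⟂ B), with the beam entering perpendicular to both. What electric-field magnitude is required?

E = 8440 V/m

For straight-line motion qE = qvB, so E = vB.
E = 7.28×10⁴ × 0.116 = 8440 V/m.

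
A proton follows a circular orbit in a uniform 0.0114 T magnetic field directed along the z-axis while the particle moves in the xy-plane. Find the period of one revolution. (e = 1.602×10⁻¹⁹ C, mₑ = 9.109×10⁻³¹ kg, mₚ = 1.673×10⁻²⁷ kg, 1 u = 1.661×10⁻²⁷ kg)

The cyclotron period depends only on m, q, B: T = 2πm/(|q|B).
T = 2π(1.673×10⁻²⁷)/((1.602×10⁻¹⁹)(0.0114)) ≈ 5.76×10⁻⁶ s.

T ≈ 5.76×10⁻⁶ s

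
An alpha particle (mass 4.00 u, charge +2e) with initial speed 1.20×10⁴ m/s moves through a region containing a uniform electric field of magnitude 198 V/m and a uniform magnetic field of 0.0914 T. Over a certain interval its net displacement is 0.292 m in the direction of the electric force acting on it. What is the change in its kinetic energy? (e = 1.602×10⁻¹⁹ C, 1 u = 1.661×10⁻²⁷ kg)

The magnetic force is always ⟂ v and does no work; only the electric force changes KE.
ΔKE = F_E · d = |q|E d = (3.204×10⁻¹⁹)(198)(0.292) ≈ 1.85×10⁻¹⁷ J.

ΔKE ≈ 1.85×10⁻¹⁷ J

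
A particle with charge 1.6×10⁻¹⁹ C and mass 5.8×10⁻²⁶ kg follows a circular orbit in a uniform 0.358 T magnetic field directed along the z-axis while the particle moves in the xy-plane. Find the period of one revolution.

T ≈ 6.36×10⁻⁶ s

The cyclotron period depends only on m, q, B: T = 2πm/(|q|B).
T = 2π(5.8×10⁻²⁶)/((1.6×10⁻¹⁹)(0.358)) ≈ 6.36×10⁻⁶ s.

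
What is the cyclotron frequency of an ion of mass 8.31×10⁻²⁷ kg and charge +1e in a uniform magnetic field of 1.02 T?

f = |q|B/(2πm).
f = (1.602×10⁻¹⁹)(1.02)/(2π·8.31×10⁻²⁷) ≈ 3.13×10⁶ Hz.

f ≈ 3.13×10⁶ Hz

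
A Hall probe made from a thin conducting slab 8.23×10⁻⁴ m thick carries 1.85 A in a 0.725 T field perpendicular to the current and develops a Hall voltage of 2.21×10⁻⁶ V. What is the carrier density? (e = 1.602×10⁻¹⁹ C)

n ≈ 4.60×10²⁷ m⁻³

From V_H = IB/(n e t), n = IB/(V_H e t).
n = (1.85)(0.725)/((2.21×10⁻⁶)(1.602×10⁻¹⁹)(8.23×10⁻⁴)) ≈ 4.60×10²⁷ m⁻³.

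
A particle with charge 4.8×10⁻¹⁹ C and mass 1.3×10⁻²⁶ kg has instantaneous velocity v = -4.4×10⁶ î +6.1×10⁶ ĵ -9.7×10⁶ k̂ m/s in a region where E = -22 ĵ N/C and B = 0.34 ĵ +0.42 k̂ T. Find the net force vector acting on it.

F ≈ (2.81×10⁻¹², 8.87×10⁻¹³, -7.18×10⁻¹³) N

v×B = (5.86×10⁶, 1.85×10⁶, -1.50×10⁶) N/C.
E + v×B = (5.86×10⁶, 1.85×10⁶, -1.50×10⁶) N/C.
F = q(E + v×B) = (4.8×10⁻¹⁹ C)·(5.86×10⁶, 1.85×10⁶, -1.50×10⁶) = (2.81×10⁻¹², 8.87×10⁻¹³, -7.18×10⁻¹³) N.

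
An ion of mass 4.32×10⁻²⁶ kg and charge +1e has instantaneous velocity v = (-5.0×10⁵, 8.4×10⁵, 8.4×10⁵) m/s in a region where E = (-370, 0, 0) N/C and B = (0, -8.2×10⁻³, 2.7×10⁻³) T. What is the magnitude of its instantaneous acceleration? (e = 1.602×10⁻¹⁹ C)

|a| ≈ 3.63×10¹⁰ m/s²

v×B = (9160, 1350, 4100) N/C.
E + v×B = (8790, 1350, 4100) N/C.
F = q(E + v×B) = (1.602×10⁻¹⁹ C)·(8790, 1350, 4100) = (1.41×10⁻¹⁵, 2.16×10⁻¹⁶, 6.57×10⁻¹⁶) N.
|a| = |F|/m = 1.568×10⁻¹⁵/4.32×10⁻²⁶ ≈ 3.63×10¹⁰ m/s².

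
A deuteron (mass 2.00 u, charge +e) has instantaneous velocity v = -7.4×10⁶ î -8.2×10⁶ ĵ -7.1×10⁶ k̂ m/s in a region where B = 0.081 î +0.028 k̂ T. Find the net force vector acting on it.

v×B = (-2.30×10⁵, -3.68×10⁵, 6.64×10⁵) N/C.
F = q v×B = (1.602×10⁻¹⁹ C)·(-2.30×10⁵, -3.68×10⁵, 6.64×10⁵) = (-3.68×10⁻¹⁴, -5.89×10⁻¹⁴, 1.06×10⁻¹³) N.

F ≈ (-3.68×10⁻¹⁴, -5.89×10⁻¹⁴, 1.06×10⁻¹³) N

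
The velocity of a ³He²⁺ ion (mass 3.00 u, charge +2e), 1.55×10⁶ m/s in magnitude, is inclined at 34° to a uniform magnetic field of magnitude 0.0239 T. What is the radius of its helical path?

v⊥ = v sinθ = 1.55×10⁶·sin34° ≈ 8.667×10⁵ m/s.
r = m v⊥/(|q|B) = (4.983×10⁻²⁷)(8.667×10⁵)/((3.204×10⁻¹⁹)(0.0239)) ≈ 0.564 m.

r ≈ 0.564 m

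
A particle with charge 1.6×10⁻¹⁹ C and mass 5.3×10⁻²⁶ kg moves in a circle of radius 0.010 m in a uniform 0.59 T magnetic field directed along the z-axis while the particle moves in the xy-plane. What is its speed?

v ≈ 1.8×10⁴ m/s

From |q|vB = mv²/r, v = |q|Br/m.
v = (1.6×10⁻¹⁹)(0.59)(0.010)/5.3×10⁻²⁶ ≈ 1.8×10⁴ m/s.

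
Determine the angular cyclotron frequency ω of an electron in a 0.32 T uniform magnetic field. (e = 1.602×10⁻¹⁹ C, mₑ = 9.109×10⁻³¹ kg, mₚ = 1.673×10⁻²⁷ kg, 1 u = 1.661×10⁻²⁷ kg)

ω ≈ 5.6×10¹⁰ rad/s

ω = |q|B/m.
ω = (1.602×10⁻¹⁹)(0.32)/9.109×10⁻³¹ ≈ 5.6×10¹⁰ rad/s.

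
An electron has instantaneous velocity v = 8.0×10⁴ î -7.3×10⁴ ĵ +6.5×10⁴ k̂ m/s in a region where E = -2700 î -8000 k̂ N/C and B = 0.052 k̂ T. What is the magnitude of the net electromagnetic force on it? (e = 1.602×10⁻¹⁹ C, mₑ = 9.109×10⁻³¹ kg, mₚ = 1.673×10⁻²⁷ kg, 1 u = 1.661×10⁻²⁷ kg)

|F| ≈ 1.78×10⁻¹⁵ N

v×B = (-3800, -4160, 0) N/C.
E + v×B = (-6500, -4160, -8000) N/C.
F = q(E + v×B) = (−1.602×10⁻¹⁹ C)·(-6500, -4160, -8000) = (1.04×10⁻¹⁵, 6.66×10⁻¹⁶, 1.28×10⁻¹⁵) N.
|F| = 1.78×10⁻¹⁵ N.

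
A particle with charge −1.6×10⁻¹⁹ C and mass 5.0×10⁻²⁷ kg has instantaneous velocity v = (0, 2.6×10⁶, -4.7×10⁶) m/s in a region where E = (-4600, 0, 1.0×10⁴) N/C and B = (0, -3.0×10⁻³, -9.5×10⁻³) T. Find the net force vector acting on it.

F ≈ (6.94×10⁻¹⁵, 0, -1.60×10⁻¹⁵) N

v×B = (-3.88×10⁴, 0, 0) N/C.
E + v×B = (-4.34×10⁴, 0, 1.00×10⁴) N/C.
F = q(E + v×B) = (−1.6×10⁻¹⁹ C)·(-4.34×10⁴, 0, 1.00×10⁴) = (6.94×10⁻¹⁵, 0, -1.60×10⁻¹⁵) N.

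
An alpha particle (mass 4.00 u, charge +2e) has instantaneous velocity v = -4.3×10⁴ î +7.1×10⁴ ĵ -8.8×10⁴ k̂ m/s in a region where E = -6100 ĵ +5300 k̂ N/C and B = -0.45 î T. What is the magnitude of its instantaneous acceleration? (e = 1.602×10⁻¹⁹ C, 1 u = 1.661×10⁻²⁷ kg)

v×B = (0, 3.96×10⁴, 3.20×10⁴) N/C.
E + v×B = (0, 3.35×10⁴, 3.72×10⁴) N/C.
F = q(E + v×B) = (3.204×10⁻¹⁹ C)·(0, 3.35×10⁴, 3.72×10⁴) = (0, 1.07×10⁻¹⁴, 1.19×10⁻¹⁴) N.
|a| = |F|/m = 1.605×10⁻¹⁴/6.644×10⁻²⁷ ≈ 2.42×10¹² m/s².

|a| ≈ 2.42×10¹² m/s²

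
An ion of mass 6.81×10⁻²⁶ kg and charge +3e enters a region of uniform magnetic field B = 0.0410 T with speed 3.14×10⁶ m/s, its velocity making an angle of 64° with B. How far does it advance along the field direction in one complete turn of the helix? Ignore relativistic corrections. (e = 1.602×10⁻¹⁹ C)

v∥ = v cosθ = 3.14×10⁶·cos64° ≈ 1.376×10⁶ m/s.
T = 2πm/(|q|B) = 2π(6.81×10⁻²⁶)/((4.806×10⁻¹⁹)(0.0410)) ≈ 2.171×10⁻⁵ s.
pitch = v∥ T = (1.376×10⁶)(2.171×10⁻⁵) ≈ 29.9 m.

p ≈ 29.9 m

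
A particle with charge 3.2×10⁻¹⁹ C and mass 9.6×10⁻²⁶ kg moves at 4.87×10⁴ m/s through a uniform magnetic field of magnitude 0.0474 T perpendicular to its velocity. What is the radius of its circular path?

r ≈ 0.308 m

The magnetic force provides the centripetal force: |q|vB = mv²/r.
r = mv/(|q|B) = (9.6×10⁻²⁶)(4.87×10⁴)/((3.2×10⁻¹⁹)(0.0474)) ≈ 0.308 m.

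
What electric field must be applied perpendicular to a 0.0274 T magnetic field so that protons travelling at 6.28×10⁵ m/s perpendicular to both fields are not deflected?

E = 1.72×10⁴ V/m

For straight-line motion qE = qvB, so E = vB.
E = 6.28×10⁵ × 0.0274 = 1.72×10⁴ V/m.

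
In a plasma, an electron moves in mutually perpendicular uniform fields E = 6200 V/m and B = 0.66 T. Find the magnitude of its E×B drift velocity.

The steady drift has the magnetic force balancing the electric force, so v_d = E/B.
v_d = 6200/0.66 = 9400 m/s.

v_d ≈ 9400 m/s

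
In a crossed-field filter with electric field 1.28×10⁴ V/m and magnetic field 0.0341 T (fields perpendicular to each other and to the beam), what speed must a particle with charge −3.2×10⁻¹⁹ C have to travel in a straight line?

v = 3.75×10⁵ m/s

Straight-line motion ⇒ electric and magnetic forces cancel, so E = vB.
v = E/B = 1.28×10⁴/0.0341 = 3.75×10⁵ m/s.
The result is independent of the particle's charge and mass.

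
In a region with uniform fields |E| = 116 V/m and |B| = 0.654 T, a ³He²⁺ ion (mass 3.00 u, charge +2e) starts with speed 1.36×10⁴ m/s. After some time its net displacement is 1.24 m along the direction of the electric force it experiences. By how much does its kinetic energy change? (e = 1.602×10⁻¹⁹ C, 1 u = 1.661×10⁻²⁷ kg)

ΔKE ≈ 4.61×10⁻¹⁷ J

The magnetic force is always ⟂ v and does no work; only the electric force changes KE.
ΔKE = F_E · d = |q|E d = (3.204×10⁻¹⁹)(116)(1.24) ≈ 4.61×10⁻¹⁷ J.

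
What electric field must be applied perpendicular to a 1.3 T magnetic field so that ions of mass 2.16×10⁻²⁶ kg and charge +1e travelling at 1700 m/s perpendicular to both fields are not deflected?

E = 2200 V/m

For straight-line motion qE = qvB, so E = vB.
E = 1700 × 1.3 = 2200 V/m.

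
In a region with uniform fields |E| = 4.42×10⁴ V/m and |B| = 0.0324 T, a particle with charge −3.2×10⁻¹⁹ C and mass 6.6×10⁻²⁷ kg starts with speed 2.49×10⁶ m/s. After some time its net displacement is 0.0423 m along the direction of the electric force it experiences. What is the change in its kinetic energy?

The magnetic force is always ⟂ v and does no work; only the electric force changes KE.
ΔKE = F_E · d = |q|E d = (3.2×10⁻¹⁹)(4.42×10⁴)(0.0423) ≈ 5.98×10⁻¹⁶ J.

ΔKE ≈ 5.98×10⁻¹⁶ J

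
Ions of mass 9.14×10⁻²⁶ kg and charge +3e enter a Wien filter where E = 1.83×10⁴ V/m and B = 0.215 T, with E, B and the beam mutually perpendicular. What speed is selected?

v = 8.51×10⁴ m/s

Straight-line motion ⇒ electric and magnetic forces cancel, so E = vB.
v = E/B = 1.83×10⁴/0.215 = 8.51×10⁴ m/s.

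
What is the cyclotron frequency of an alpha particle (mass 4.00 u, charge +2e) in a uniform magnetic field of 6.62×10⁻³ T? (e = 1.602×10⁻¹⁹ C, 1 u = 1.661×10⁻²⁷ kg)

f = |q|B/(2πm).
f = (3.204×10⁻¹⁹)(6.62×10⁻³)/(2π·6.644×10⁻²⁷) ≈ 5.08×10⁴ Hz.

f ≈ 5.08×10⁴ Hz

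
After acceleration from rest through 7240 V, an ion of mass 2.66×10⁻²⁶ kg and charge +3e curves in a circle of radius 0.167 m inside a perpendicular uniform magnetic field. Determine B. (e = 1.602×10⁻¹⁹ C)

v = √(2|q|V/m) = √(2·4.806×10⁻¹⁹·7240/2.66×10⁻²⁶) ≈ 5.115×10⁵ m/s.
B = mv/(|q|r) = (2.66×10⁻²⁶)(5.115×10⁵)/((4.806×10⁻¹⁹)(0.167)) ≈ 0.170 T.

B ≈ 0.170 T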